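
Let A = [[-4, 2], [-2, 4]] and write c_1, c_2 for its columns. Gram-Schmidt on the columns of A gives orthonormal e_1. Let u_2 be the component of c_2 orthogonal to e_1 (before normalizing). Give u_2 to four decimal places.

c_1 = (-4, -2); ‖c_1‖ = 4.4721, so e_1 = (-0.8944, -0.4472).
e_1·c_2 = (-0.8944)·2 + (-0.4472)·4 = -3.5777.
u_2 = c_2 + 3.5777·e_1 = (-1.2000, 2.4000).

u_2 = (-1.2000, 2.4000)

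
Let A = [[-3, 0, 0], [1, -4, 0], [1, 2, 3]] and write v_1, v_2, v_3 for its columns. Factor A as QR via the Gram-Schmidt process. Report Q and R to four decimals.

e_1 = v_1/‖v_1‖ = (-3, 1, 1)/3.3166 = (-0.9045, 0.3015, 0.3015).
r_{12} = e_1·v_2 = -0.6030.
u_2 = v_2 + 0.6030·e_1 = (-0.5455, -3.8182, 2.1818).
‖u_2‖ = 4.4313, so e_2 = (-0.1231, -0.8616, 0.4924).
r_{13} = e_1·v_3 = 0.9045; r_{23} = e_2·v_3 = 1.4771.
u_3 = v_3 − 0.9045·e_1 − 1.4771·e_2 = (1.0000, 1.0000, 2.0000).
‖u_3‖ = 2.4495, so e_3 = (0.4082, 0.4082, 0.8165).

Q = [[-0.9045, -0.1231, 0.4082], [0.3015, -0.8616, 0.4082], [0.3015, 0.4924, 0.8165]], R = [[3.3166, -0.6030, 0.9045], [0.0000, 4.4313, 1.4771], [0.0000, 0.0000, 2.4495]]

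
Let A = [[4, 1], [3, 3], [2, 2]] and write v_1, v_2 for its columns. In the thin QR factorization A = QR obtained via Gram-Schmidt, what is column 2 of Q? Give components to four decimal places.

v_1 = (4, 3, 2); ‖v_1‖ = 5.3852, so e_1 = (0.7428, 0.5571, 0.3714).
e_1·v_2 = 0.7428·1 + 0.5571·3 + 0.3714·2 = 3.1568.
u_2 = v_2 − 3.1568·e_1 = (-1.3448, 1.2414, 0.8276).
‖u_2‖ = 2.0086, so e_2 = (-0.6695, 0.6180, 0.4120).

e_2 = (-0.6695, 0.6180, 0.4120)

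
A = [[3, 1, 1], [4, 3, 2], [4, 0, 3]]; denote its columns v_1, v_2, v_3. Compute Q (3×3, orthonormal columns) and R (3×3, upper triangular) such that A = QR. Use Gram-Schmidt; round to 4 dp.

Q = [[0.4685, -0.0459, -0.8823], [0.6247, 0.7234, 0.2941], [0.6247, -0.6889, 0.3676]], R = [[6.4031, 2.3426, 3.5920], [0.0000, 2.1242, -0.6660], [0.0000, 0.0000, 0.8087]]

e_1 = v_1/‖v_1‖ = (3, 4, 4)/6.4031 = (0.4685, 0.6247, 0.6247).
r_{12} = e_1·v_2 = 2.3426.
u_2 = v_2 − 2.3426·e_1 = (-0.0976, 1.5366, -1.4634).
‖u_2‖ = 2.1242, so e_2 = (-0.0459, 0.7234, -0.6889).
r_{13} = e_1·v_3 = 3.5920; r_{23} = e_2·v_3 = -0.6660.
u_3 = v_3 − 3.5920·e_1 + 0.6660·e_2 = (-0.7135, 0.2378, 0.2973).
‖u_3‖ = 0.8087, so e_3 = (-0.8823, 0.2941, 0.3676).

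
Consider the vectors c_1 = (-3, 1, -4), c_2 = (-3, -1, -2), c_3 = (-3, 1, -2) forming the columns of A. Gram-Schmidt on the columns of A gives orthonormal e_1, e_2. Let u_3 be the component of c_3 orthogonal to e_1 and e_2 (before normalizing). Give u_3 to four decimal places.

c_1 = (-3, 1, -4); ‖c_1‖ = 5.0990, so e_1 = (-0.5883, 0.1961, -0.7845).
e_1·c_2 = (-0.5883)·(-3) + 0.1961·(-1) + (-0.7845)·(-2) = 3.1379.
u_2 = c_2 − 3.1379·e_1 = (-1.1538, -1.6154, 0.4615).
‖u_2‖ = 2.0381, so e_2 = (-0.5661, -0.7926, 0.2265).
e_1·c_3 = (-0.5883)·(-3) + 0.1961·1 + (-0.7845)·(-2) = 3.5301; e_2·c_3 = (-0.5661)·(-3) + (-0.7926)·1 + 0.2265·(-2) = 0.4529.
u_3 = c_3 − 3.5301·e_1 − 0.4529·e_2 = (-0.6667, 0.6667, 0.6667).

u_3 = (-0.6667, 0.6667, 0.6667)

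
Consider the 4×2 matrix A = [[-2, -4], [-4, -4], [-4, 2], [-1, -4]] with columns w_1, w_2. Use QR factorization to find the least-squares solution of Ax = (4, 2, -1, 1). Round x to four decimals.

w_1 = (-2, -4, -4, -1); ‖w_1‖ = 6.0828, so q_1 = (-0.3288, -0.6576, -0.6576, -0.1644).
q_1·w_2 = (-0.3288)·(-4) + (-0.6576)·(-4) + (-0.6576)·2 + (-0.1644)·(-4) = 3.2880.
u_2 = w_2 − 3.2880·q_1 = (-2.9189, -1.8378, 4.1622, -3.4595).
‖u_2‖ = 6.4179, so q_2 = (-0.4548, -0.2864, 0.6485, -0.5390).
Qᵀb = (-2.1372, -3.5795).
Back-substitute: x_2 = -3.5795/6.4179 = -0.5577.
x_1 = (-2.1372 − 3.2880·(-0.5577))/6.0828 = -0.0499.

x = (-0.0499, -0.5577)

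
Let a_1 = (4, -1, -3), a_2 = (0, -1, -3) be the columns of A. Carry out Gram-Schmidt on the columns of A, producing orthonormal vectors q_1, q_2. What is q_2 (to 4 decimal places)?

a_1 = (4, -1, -3); ‖a_1‖ = 5.0990, so q_1 = (0.7845, -0.1961, -0.5883).
q_1·a_2 = 0.7845·0 + (-0.1961)·(-1) + (-0.5883)·(-3) = 1.9612.
u_2 = a_2 − 1.9612·q_1 = (-1.5385, -0.6154, -1.8462).
‖u_2‖ = 2.4807, so q_2 = (-0.6202, -0.2481, -0.7442).

q_2 = (-0.6202, -0.2481, -0.7442)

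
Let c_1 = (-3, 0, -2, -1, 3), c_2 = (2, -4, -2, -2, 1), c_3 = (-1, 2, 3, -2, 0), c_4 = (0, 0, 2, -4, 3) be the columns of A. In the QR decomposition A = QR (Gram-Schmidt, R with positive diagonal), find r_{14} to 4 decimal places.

r_{14} = 1.8766

c_1 = (-3, 0, -2, -1, 3); ‖c_1‖ = 4.7958, so e_1 = (-0.6255, 0.0000, -0.4170, -0.2085, 0.6255).
r_{14} = e_1·c_4 = 1.8766.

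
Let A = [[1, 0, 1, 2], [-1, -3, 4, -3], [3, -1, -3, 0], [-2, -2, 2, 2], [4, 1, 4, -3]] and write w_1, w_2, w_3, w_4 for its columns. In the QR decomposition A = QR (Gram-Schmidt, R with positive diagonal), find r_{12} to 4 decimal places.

r_{12} = 1.4368

w_1 = (1, -1, 3, -2, 4); ‖w_1‖ = 5.5678, so e_1 = (0.1796, -0.1796, 0.5388, -0.3592, 0.7184).
r_{12} = e_1·w_2 = 1.4368.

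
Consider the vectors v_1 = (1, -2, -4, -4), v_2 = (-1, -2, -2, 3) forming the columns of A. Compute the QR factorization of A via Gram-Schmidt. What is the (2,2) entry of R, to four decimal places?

v_1 = (1, -2, -4, -4); ‖v_1‖ = 6.0828, so q_1 = (0.1644, -0.3288, -0.6576, -0.6576).
q_1·v_2 = 0.1644·(-1) + (-0.3288)·(-2) + (-0.6576)·(-2) + (-0.6576)·3 = -0.1644.
u_2 = v_2 + 0.1644·q_1 = (-0.9730, -2.0541, -2.1081, 2.8919).
r_{22} = ‖u_2‖ = 4.2395.

r_{22} = 4.2395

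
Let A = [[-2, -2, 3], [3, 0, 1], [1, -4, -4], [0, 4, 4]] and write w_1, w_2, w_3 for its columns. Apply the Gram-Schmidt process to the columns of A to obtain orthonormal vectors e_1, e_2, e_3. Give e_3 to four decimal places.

e_3 = (0.7756, 0.5629, -0.1376, 0.2502)

e_1 = w_1/‖w_1‖ = (-2, 3, 1, 0)/3.7417 = (-0.5345, 0.8018, 0.2673, 0.0000).
r_{12} = e_1·w_2 = 0.0000.
u_2 = w_2 + 0.0000·e_1 = (-2.0000, 0.0000, -4.0000, 4.0000).
‖u_2‖ = 6.0000, so e_2 = (-0.3333, 0.0000, -0.6667, 0.6667).
r_{13} = e_1·w_3 = -1.8708; r_{23} = e_2·w_3 = 4.3333.
u_3 = w_3 + 1.8708·e_1 − 4.3333·e_2 = (3.4444, 2.5000, -0.6111, 1.1111).
‖u_3‖ = 4.4410, so e_3 = (0.7756, 0.5629, -0.1376, 0.2502).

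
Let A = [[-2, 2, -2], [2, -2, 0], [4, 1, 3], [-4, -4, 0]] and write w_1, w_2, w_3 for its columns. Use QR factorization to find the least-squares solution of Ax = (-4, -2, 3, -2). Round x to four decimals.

e_1 = w_1/‖w_1‖ = (-2, 2, 4, -4)/6.3246 = (-0.3162, 0.3162, 0.6325, -0.6325).
r_{12} = e_1·w_2 = 1.8974.
u_2 = w_2 − 1.8974·e_1 = (2.6000, -2.6000, -0.2000, -2.8000).
‖u_2‖ = 4.6260, so e_2 = (0.5620, -0.5620, -0.0432, -0.6053).
r_{13} = e_1·w_3 = 2.5298; r_{23} = e_2·w_3 = -1.2538.
u_3 = w_3 − 2.5298·e_1 + 1.2538·e_2 = (-0.4953, -1.5047, 1.3458, 0.8411).
‖u_3‖ = 2.2423, so e_3 = (-0.2209, -0.6710, 0.6002, 0.3751).
Qᵀb = (3.7947, -0.0432, 3.2760).
Back-substitute: x_3 = 3.2760/2.2423 = 1.4610.
x_2 = (-0.0432 + 1.2538·1.4610)/4.6260 = 0.3866.
x_1 = (3.7947 − 1.8974·0.3866 − 2.5298·1.4610)/6.3246 = -0.1004.

x = (-0.1004, 0.3866, 1.4610)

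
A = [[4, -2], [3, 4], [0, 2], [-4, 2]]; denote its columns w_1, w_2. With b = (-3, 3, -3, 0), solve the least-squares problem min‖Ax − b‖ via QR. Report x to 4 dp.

e_1 = w_1/‖w_1‖ = (4, 3, 0, -4)/6.4031 = (0.6247, 0.4685, 0.0000, -0.6247).
r_{12} = e_1·w_2 = -0.6247.
u_2 = w_2 + 0.6247·e_1 = (-1.6098, 4.2927, 2.0000, 1.6098).
‖u_2‖ = 5.2545, so e_2 = (-0.3064, 0.8170, 0.3806, 0.3064).
Qᵀb = (-0.4685, 2.2281).
Back-substitute: x_2 = 2.2281/5.2545 = 0.4240.
x_1 = (-0.4685 + 0.6247·0.4240)/6.4031 = -0.0318.

x = (-0.0318, 0.4240)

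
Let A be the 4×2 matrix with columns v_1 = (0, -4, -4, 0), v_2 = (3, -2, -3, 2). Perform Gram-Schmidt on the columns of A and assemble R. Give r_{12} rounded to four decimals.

v_1 = (0, -4, -4, 0); ‖v_1‖ = 5.6569, so q_1 = (0.0000, -0.7071, -0.7071, 0.0000).
r_{12} = q_1·v_2 = 3.5355.

r_{12} = 3.5355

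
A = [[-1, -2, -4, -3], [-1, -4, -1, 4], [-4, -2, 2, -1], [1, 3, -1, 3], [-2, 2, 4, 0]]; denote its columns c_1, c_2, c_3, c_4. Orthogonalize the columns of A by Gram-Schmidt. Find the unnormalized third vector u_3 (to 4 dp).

c_1 = (-1, -1, -4, 1, -2); ‖c_1‖ = 4.7958, so q_1 = (-0.2085, -0.2085, -0.8341, 0.2085, -0.4170).
q_1·c_2 = (-0.2085)·(-2) + (-0.2085)·(-4) + (-0.8341)·(-2) + 0.2085·3 + (-0.4170)·2 = 2.7107.
u_2 = c_2 − 2.7107·q_1 = (-1.4348, -3.4348, 0.2609, 2.4348, 3.1304).
‖u_2‖ = 5.4454, so q_2 = (-0.2635, -0.6308, 0.0479, 0.4471, 0.5749).
q_1·c_3 = (-0.2085)·(-4) + (-0.2085)·(-1) + (-0.8341)·2 + 0.2085·(-1) + (-0.4170)·4 = -2.5022; q_2·c_3 = (-0.2635)·(-4) + (-0.6308)·(-1) + 0.0479·2 + 0.4471·(-1) + 0.5749·4 = 3.6329.
u_3 = c_3 + 2.5022·q_1 − 3.6329·q_2 = (-3.5645, 0.7698, -0.2610, -2.1026, 0.8680).

u_3 = (-3.5645, 0.7698, -0.2610, -2.1026, 0.8680)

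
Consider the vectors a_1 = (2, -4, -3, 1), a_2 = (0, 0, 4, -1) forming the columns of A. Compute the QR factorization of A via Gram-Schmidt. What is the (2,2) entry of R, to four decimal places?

e_1 = a_1/‖a_1‖ = (2, -4, -3, 1)/5.4772 = (0.3651, -0.7303, -0.5477, 0.1826).
r_{12} = e_1·a_2 = -2.3735.
u_2 = a_2 + 2.3735·e_1 = (0.8667, -1.7333, 2.7000, -0.5667).
r_{22} = ‖u_2‖ = 3.3714.

r_{22} = 3.3714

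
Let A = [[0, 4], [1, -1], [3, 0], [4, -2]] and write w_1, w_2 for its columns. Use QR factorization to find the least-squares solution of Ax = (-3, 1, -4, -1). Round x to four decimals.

e_1 = w_1/‖w_1‖ = (0, 1, 3, 4)/5.0990 = (0.0000, 0.1961, 0.5883, 0.7845).
r_{12} = e_1·w_2 = -1.7650.
u_2 = w_2 + 1.7650·e_1 = (4.0000, -0.6538, 1.0385, -0.6154).
‖u_2‖ = 4.2290, so e_2 = (0.9458, -0.1546, 0.2456, -0.1455).
Qᵀb = (-2.9417, -3.8289).
Back-substitute: x_2 = -3.8289/4.2290 = -0.9054.
x_1 = (-2.9417 + 1.7650·(-0.9054))/5.0990 = -0.8903.

x = (-0.8903, -0.9054)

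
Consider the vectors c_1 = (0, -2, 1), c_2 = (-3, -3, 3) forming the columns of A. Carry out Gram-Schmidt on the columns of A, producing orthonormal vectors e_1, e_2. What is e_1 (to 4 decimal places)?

c_1 = (0, -2, 1); ‖c_1‖ = 2.2361, so e_1 = (0.0000, -0.8944, 0.4472).

e_1 = (0.0000, -0.8944, 0.4472)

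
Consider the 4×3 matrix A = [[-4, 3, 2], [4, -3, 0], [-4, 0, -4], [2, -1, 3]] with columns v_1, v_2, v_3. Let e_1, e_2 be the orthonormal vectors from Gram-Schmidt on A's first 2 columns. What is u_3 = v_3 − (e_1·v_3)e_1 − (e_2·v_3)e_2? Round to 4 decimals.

v_1 = (-4, 4, -4, 2); ‖v_1‖ = 7.2111, so e_1 = (-0.5547, 0.5547, -0.5547, 0.2774).
e_1·v_2 = (-0.5547)·3 + 0.5547·(-3) + (-0.5547)·0 + 0.2774·(-1) = -3.6056.
u_2 = v_2 + 3.6056·e_1 = (1.0000, -1.0000, -2.0000, 0.0000).
‖u_2‖ = 2.4495, so e_2 = (0.4082, -0.4082, -0.8165, 0.0000).
e_1·v_3 = (-0.5547)·2 + 0.5547·0 + (-0.5547)·(-4) + 0.2774·3 = 1.9415; e_2·v_3 = 0.4082·2 + (-0.4082)·0 + (-0.8165)·(-4) + 0.0000·3 = 4.0825.
u_3 = v_3 − 1.9415·e_1 − 4.0825·e_2 = (1.4103, 0.5897, 0.4103, 2.4615).

u_3 = (1.4103, 0.5897, 0.4103, 2.4615)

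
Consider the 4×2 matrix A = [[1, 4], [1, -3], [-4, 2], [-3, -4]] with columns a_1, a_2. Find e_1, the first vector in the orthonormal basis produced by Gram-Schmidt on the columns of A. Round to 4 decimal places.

e_1 = (0.1925, 0.1925, -0.7698, -0.5774)

e_1 = a_1/‖a_1‖ = (1, 1, -4, -3)/5.1962 = (0.1925, 0.1925, -0.7698, -0.5774).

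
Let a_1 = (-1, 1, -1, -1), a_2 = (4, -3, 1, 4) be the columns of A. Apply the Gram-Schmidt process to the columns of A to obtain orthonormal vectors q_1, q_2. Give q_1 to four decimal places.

a_1 = (-1, 1, -1, -1); ‖a_1‖ = 2.0000, so q_1 = (-0.5000, 0.5000, -0.5000, -0.5000).

q_1 = (-0.5000, 0.5000, -0.5000, -0.5000)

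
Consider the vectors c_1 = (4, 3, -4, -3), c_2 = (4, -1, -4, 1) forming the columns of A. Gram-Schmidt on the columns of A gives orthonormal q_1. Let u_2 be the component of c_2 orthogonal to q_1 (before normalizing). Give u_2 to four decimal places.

u_2 = (1.9200, -2.5600, -1.9200, 2.5600)

q_1 = c_1/‖c_1‖ = (4, 3, -4, -3)/7.0711 = (0.5657, 0.4243, -0.5657, -0.4243).
r_{12} = q_1·c_2 = 3.6770.
u_2 = c_2 − 3.6770·q_1 = (1.9200, -2.5600, -1.9200, 2.5600).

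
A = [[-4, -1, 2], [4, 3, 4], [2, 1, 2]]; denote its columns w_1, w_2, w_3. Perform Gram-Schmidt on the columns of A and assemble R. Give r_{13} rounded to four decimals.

w_1 = (-4, 4, 2); ‖w_1‖ = 6.0000, so q_1 = (-0.6667, 0.6667, 0.3333).
r_{13} = q_1·w_3 = 2.0000.

r_{13} = 2.0000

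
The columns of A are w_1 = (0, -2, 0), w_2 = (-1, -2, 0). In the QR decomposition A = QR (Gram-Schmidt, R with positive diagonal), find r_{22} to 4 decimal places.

w_1 = (0, -2, 0); ‖w_1‖ = 2.0000, so e_1 = (0.0000, -1.0000, 0.0000).
e_1·w_2 = 0.0000·(-1) + (-1.0000)·(-2) + 0.0000·0 = 2.0000.
u_2 = w_2 − 2.0000·e_1 = (-1.0000, 0.0000, 0.0000).
r_{22} = ‖u_2‖ = 1.0000.

r_{22} = 1.0000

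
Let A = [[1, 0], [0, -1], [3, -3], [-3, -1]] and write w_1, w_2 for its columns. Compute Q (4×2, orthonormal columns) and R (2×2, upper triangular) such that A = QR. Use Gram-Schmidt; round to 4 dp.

Q = [[0.2294, 0.1047], [0.0000, -0.3314], [0.6882, -0.6802], [-0.6882, -0.6454]], R = [[4.3589, -1.3765], [0.0000, 3.0175]]

w_1 = (1, 0, 3, -3); ‖w_1‖ = 4.3589, so e_1 = (0.2294, 0.0000, 0.6882, -0.6882).
e_1·w_2 = 0.2294·0 + 0.0000·(-1) + 0.6882·(-3) + (-0.6882)·(-1) = -1.3765.
u_2 = w_2 + 1.3765·e_1 = (0.3158, -1.0000, -2.0526, -1.9474).
‖u_2‖ = 3.0175, so e_2 = (0.1047, -0.3314, -0.6802, -0.6454).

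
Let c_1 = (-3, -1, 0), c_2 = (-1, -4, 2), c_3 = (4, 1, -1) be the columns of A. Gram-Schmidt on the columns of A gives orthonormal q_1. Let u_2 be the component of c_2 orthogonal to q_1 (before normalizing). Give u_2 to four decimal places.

c_1 = (-3, -1, 0); ‖c_1‖ = 3.1623, so q_1 = (-0.9487, -0.3162, 0.0000).
q_1·c_2 = (-0.9487)·(-1) + (-0.3162)·(-4) + 0.0000·2 = 2.2136.
u_2 = c_2 − 2.2136·q_1 = (1.1000, -3.3000, 2.0000).

u_2 = (1.1000, -3.3000, 2.0000)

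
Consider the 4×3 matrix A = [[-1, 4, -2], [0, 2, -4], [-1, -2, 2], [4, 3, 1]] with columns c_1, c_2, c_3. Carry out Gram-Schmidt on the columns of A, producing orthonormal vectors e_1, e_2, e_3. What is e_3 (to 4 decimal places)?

e_1 = c_1/‖c_1‖ = (-1, 0, -1, 4)/4.2426 = (-0.2357, 0.0000, -0.2357, 0.9428).
r_{12} = e_1·c_2 = 2.3570.
u_2 = c_2 − 2.3570·e_1 = (4.5556, 2.0000, -1.4444, 0.7778).
‖u_2‖ = 5.2387, so e_2 = (0.8696, 0.3818, -0.2757, 0.1485).
r_{13} = e_1·c_3 = 0.9428; r_{23} = e_2·c_3 = -3.6692.
u_3 = c_3 − 0.9428·e_1 + 3.6692·e_2 = (1.4130, -2.5992, 1.2105, 0.6559).
‖u_3‖ = 3.2631, so e_3 = (0.4330, -0.7965, 0.3710, 0.2010).

e_3 = (0.4330, -0.7965, 0.3710, 0.2010)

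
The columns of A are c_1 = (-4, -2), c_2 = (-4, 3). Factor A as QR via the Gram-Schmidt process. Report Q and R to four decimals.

c_1 = (-4, -2); ‖c_1‖ = 4.4721, so q_1 = (-0.8944, -0.4472).
q_1·c_2 = (-0.8944)·(-4) + (-0.4472)·3 = 2.2361.
u_2 = c_2 − 2.2361·q_1 = (-2.0000, 4.0000).
‖u_2‖ = 4.4721, so q_2 = (-0.4472, 0.8944).

Q = [[-0.8944, -0.4472], [-0.4472, 0.8944]], R = [[4.4721, 2.2361], [0.0000, 4.4721]]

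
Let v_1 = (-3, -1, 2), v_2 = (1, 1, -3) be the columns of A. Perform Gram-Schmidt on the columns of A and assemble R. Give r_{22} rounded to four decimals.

r_{22} = 1.9640

v_1 = (-3, -1, 2); ‖v_1‖ = 3.7417, so q_1 = (-0.8018, -0.2673, 0.5345).
q_1·v_2 = (-0.8018)·1 + (-0.2673)·1 + 0.5345·(-3) = -2.6726.
u_2 = v_2 + 2.6726·q_1 = (-1.1429, 0.2857, -1.5714).
r_{22} = ‖u_2‖ = 1.9640.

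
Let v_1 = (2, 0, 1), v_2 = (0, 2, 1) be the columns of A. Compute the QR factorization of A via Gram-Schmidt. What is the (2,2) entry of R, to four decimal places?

r_{22} = 2.1909

v_1 = (2, 0, 1); ‖v_1‖ = 2.2361, so q_1 = (0.8944, 0.0000, 0.4472).
q_1·v_2 = 0.8944·0 + 0.0000·2 + 0.4472·1 = 0.4472.
u_2 = v_2 − 0.4472·q_1 = (-0.4000, 2.0000, 0.8000).
r_{22} = ‖u_2‖ = 2.1909.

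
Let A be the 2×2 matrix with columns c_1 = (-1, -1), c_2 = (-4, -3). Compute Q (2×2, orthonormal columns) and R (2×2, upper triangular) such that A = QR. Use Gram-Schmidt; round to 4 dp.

e_1 = c_1/‖c_1‖ = (-1, -1)/1.4142 = (-0.7071, -0.7071).
r_{12} = e_1·c_2 = 4.9497.
u_2 = c_2 − 4.9497·e_1 = (-0.5000, 0.5000).
‖u_2‖ = 0.7071, so e_2 = (-0.7071, 0.7071).

Q = [[-0.7071, -0.7071], [-0.7071, 0.7071]], R = [[1.4142, 4.9497], [0.0000, 0.7071]]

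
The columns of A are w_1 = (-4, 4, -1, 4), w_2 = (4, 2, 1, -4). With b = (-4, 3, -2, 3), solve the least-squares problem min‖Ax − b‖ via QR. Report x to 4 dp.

w_1 = (-4, 4, -1, 4); ‖w_1‖ = 7.0000, so q_1 = (-0.5714, 0.5714, -0.1429, 0.5714).
q_1·w_2 = (-0.5714)·4 + 0.5714·2 + (-0.1429)·1 + 0.5714·(-4) = -3.5714.
u_2 = w_2 + 3.5714·q_1 = (1.9592, 4.0408, 0.4898, -1.9592).
‖u_2‖ = 4.9239, so q_2 = (0.3979, 0.8207, 0.0995, -0.3979).
Qᵀb = (6.0000, -0.5222).
Back-substitute: x_2 = -0.5222/4.9239 = -0.1061.
x_1 = (6.0000 + 3.5714·(-0.1061))/7.0000 = 0.8030.

x = (0.8030, -0.1061)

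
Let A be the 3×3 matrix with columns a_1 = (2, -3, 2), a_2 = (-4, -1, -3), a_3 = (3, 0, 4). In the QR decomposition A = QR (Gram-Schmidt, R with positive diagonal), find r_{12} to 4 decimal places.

r_{12} = -2.6679

a_1 = (2, -3, 2); ‖a_1‖ = 4.1231, so q_1 = (0.4851, -0.7276, 0.4851).
r_{12} = q_1·a_2 = -2.6679.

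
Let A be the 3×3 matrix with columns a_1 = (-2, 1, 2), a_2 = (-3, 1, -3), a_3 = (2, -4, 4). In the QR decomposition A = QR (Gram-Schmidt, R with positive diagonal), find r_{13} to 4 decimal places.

e_1 = a_1/‖a_1‖ = (-2, 1, 2)/3.0000 = (-0.6667, 0.3333, 0.6667).
r_{13} = e_1·a_3 = 0.0000.

r_{13} = 0.0000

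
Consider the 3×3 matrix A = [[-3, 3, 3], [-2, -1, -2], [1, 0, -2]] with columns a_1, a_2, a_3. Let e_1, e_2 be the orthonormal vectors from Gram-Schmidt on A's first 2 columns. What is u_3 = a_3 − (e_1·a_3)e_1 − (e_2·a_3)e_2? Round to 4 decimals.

u_3 = (-0.2308, -0.6923, -2.0769)

e_1 = a_1/‖a_1‖ = (-3, -2, 1)/3.7417 = (-0.8018, -0.5345, 0.2673).
r_{12} = e_1·a_2 = -1.8708.
u_2 = a_2 + 1.8708·e_1 = (1.5000, -2.0000, 0.5000).
‖u_2‖ = 2.5495, so e_2 = (0.5883, -0.7845, 0.1961).
r_{13} = e_1·a_3 = -1.8708; r_{23} = e_2·a_3 = 2.9417.
u_3 = a_3 + 1.8708·e_1 − 2.9417·e_2 = (-0.2308, -0.6923, -2.0769).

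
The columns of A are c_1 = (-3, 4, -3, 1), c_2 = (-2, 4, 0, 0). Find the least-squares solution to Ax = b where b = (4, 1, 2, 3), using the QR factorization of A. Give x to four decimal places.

c_1 = (-3, 4, -3, 1); ‖c_1‖ = 5.9161, so e_1 = (-0.5071, 0.6761, -0.5071, 0.1690).
e_1·c_2 = (-0.5071)·(-2) + 0.6761·4 + (-0.5071)·0 + 0.1690·0 = 3.7187.
u_2 = c_2 − 3.7187·e_1 = (-0.1143, 1.4857, 1.8857, -0.6286).
‖u_2‖ = 2.4842, so e_2 = (-0.0460, 0.5981, 0.7591, -0.2530).
Qᵀb = (-1.8593, 1.1731).
Back-substitute: x_2 = 1.1731/2.4842 = 0.4722.
x_1 = (-1.8593 − 3.7187·0.4722)/5.9161 = -0.6111.

x = (-0.6111, 0.4722)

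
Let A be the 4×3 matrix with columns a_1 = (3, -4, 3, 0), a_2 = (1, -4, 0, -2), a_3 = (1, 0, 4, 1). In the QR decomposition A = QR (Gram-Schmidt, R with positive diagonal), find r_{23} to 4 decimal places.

q_1 = a_1/‖a_1‖ = (3, -4, 3, 0)/5.8310 = (0.5145, -0.6860, 0.5145, 0.0000).
r_{12} = q_1·a_2 = 3.2585.
u_2 = a_2 − 3.2585·q_1 = (-0.6765, -1.7647, -1.6765, -2.0000).
‖u_2‖ = 3.2222, so q_2 = (-0.2099, -0.5477, -0.5203, -0.6207).
r_{23} = q_2·a_3 = -2.9118.

r_{23} = -2.9118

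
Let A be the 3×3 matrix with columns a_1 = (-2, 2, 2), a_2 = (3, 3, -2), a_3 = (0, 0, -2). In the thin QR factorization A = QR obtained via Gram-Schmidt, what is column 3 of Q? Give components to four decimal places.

a_1 = (-2, 2, 2); ‖a_1‖ = 3.4641, so e_1 = (-0.5774, 0.5774, 0.5774).
e_1·a_2 = (-0.5774)·3 + 0.5774·3 + 0.5774·(-2) = -1.1547.
u_2 = a_2 + 1.1547·e_1 = (2.3333, 3.6667, -1.3333).
‖u_2‖ = 4.5461, so e_2 = (0.5133, 0.8066, -0.2933).
e_1·a_3 = (-0.5774)·0 + 0.5774·0 + 0.5774·(-2) = -1.1547; e_2·a_3 = 0.5133·0 + 0.8066·0 + (-0.2933)·(-2) = 0.5866.
u_3 = a_3 + 1.1547·e_1 − 0.5866·e_2 = (-0.9677, 0.1935, -1.1613).
‖u_3‖ = 1.5240, so e_3 = (-0.6350, 0.1270, -0.7620).

e_3 = (-0.6350, 0.1270, -0.7620)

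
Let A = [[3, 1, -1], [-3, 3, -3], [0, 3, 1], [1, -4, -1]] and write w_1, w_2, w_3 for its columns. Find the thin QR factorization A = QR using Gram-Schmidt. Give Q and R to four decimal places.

w_1 = (3, -3, 0, 1); ‖w_1‖ = 4.3589, so e_1 = (0.6882, -0.6882, 0.0000, 0.2294).
e_1·w_2 = 0.6882·1 + (-0.6882)·3 + 0.0000·3 + 0.2294·(-4) = -2.2942.
u_2 = w_2 + 2.2942·e_1 = (2.5789, 1.4211, 3.0000, -3.4737).
‖u_2‖ = 5.4531, so e_2 = (0.4729, 0.2606, 0.5501, -0.6370).
e_1·w_3 = 0.6882·(-1) + (-0.6882)·(-3) + 0.0000·1 + 0.2294·(-1) = 1.1471; e_2·w_3 = 0.4729·(-1) + 0.2606·(-3) + 0.5501·1 + (-0.6370)·(-1) = -0.0676.
u_3 = w_3 − 1.1471·e_1 + 0.0676·e_2 = (-1.7575, -2.1929, 1.0372, -1.3062).
‖u_3‖ = 3.2680, so e_3 = (-0.5378, -0.6710, 0.3174, -0.3997).

Q = [[0.6882, 0.4729, -0.5378], [-0.6882, 0.2606, -0.6710], [0.0000, 0.5501, 0.3174], [0.2294, -0.6370, -0.3997]], R = [[4.3589, -2.2942, 1.1471], [0.0000, 5.4531, -0.0676], [0.0000, 0.0000, 3.2680]]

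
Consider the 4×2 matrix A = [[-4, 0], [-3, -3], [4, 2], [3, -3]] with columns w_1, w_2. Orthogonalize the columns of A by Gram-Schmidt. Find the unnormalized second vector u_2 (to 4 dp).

w_1 = (-4, -3, 4, 3); ‖w_1‖ = 7.0711, so q_1 = (-0.5657, -0.4243, 0.5657, 0.4243).
q_1·w_2 = (-0.5657)·0 + (-0.4243)·(-3) + 0.5657·2 + 0.4243·(-3) = 1.1314.
u_2 = w_2 − 1.1314·q_1 = (0.6400, -2.5200, 1.3600, -3.4800).

u_2 = (0.6400, -2.5200, 1.3600, -3.4800)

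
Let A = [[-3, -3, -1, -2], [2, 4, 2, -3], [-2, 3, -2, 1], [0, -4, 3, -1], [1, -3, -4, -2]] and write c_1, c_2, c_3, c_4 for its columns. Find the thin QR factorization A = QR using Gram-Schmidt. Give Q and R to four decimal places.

Q = [[-0.7071, -0.2238, 0.0400, -0.5881], [0.4714, 0.4178, 0.1998, -0.7477], [-0.4714, 0.5223, -0.2425, -0.0120], [0.0000, -0.5372, 0.5614, -0.0960], [0.2357, -0.4626, -0.7646, -0.2928]], R = [[4.2426, 1.8856, 1.6499, -0.9428], [0.0000, 7.4461, 0.2537, 1.1788], [0.0000, 0.0000, 5.5869, 0.0459], [0.0000, 0.0000, 0.0000, 4.0889]]

c_1 = (-3, 2, -2, 0, 1); ‖c_1‖ = 4.2426, so e_1 = (-0.7071, 0.4714, -0.4714, 0.0000, 0.2357).
e_1·c_2 = (-0.7071)·(-3) + 0.4714·4 + (-0.4714)·3 + 0.0000·(-4) + 0.2357·(-3) = 1.8856.
u_2 = c_2 − 1.8856·e_1 = (-1.6667, 3.1111, 3.8889, -4.0000, -3.4444).
‖u_2‖ = 7.4461, so e_2 = (-0.2238, 0.4178, 0.5223, -0.5372, -0.4626).
e_1·c_3 = (-0.7071)·(-1) + 0.4714·2 + (-0.4714)·(-2) + 0.0000·3 + 0.2357·(-4) = 1.6499; e_2·c_3 = (-0.2238)·(-1) + 0.4178·2 + 0.5223·(-2) + (-0.5372)·3 + (-0.4626)·(-4) = 0.2537.
u_3 = c_3 − 1.6499·e_1 − 0.2537·e_2 = (0.2234, 1.1162, -1.3547, 3.1363, -4.2715).
‖u_3‖ = 5.5869, so e_3 = (0.0400, 0.1998, -0.2425, 0.5614, -0.7646).
e_1·c_4 = (-0.7071)·(-2) + 0.4714·(-3) + (-0.4714)·1 + 0.0000·(-1) + 0.2357·(-2) = -0.9428; e_2·c_4 = (-0.2238)·(-2) + 0.4178·(-3) + 0.5223·1 + (-0.5372)·(-1) + (-0.4626)·(-2) = 1.1788; e_3·c_4 = 0.0400·(-2) + 0.1998·(-3) + (-0.2425)·1 + 0.5614·(-1) + (-0.7646)·(-2) = 0.0459.
u_4 = c_4 + 0.9428·e_1 − 1.1788·e_2 − 0.0459·e_3 = (-2.4046, -3.0573, -0.0490, -0.3925, -1.1974).
‖u_4‖ = 4.0889, so e_4 = (-0.5881, -0.7477, -0.0120, -0.0960, -0.2928).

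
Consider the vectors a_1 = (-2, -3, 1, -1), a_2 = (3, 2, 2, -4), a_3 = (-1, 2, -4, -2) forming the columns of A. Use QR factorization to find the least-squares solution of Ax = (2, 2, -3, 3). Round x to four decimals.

x = (-1.2374, -0.4687, 0.0418)

a_1 = (-2, -3, 1, -1); ‖a_1‖ = 3.8730, so q_1 = (-0.5164, -0.7746, 0.2582, -0.2582).
q_1·a_2 = (-0.5164)·3 + (-0.7746)·2 + 0.2582·2 + (-0.2582)·(-4) = -1.5492.
u_2 = a_2 + 1.5492·q_1 = (2.2000, 0.8000, 2.4000, -4.4000).
‖u_2‖ = 5.5317, so q_2 = (0.3977, 0.1446, 0.4339, -0.7954).
q_1·a_3 = (-0.5164)·(-1) + (-0.7746)·2 + 0.2582·(-4) + (-0.2582)·(-2) = -1.5492; q_2·a_3 = 0.3977·(-1) + 0.1446·2 + 0.4339·(-4) + (-0.7954)·(-2) = -0.2531.
u_3 = a_3 + 1.5492·q_1 + 0.2531·q_2 = (-1.6993, 0.8366, -3.4902, -2.6013).
‖u_3‖ = 4.7472, so q_3 = (-0.3580, 0.1762, -0.7352, -0.5480).
Qᵀb = (-4.1312, -2.6032, 0.1983).
Back-substitute: x_3 = 0.1983/4.7472 = 0.0418.
x_2 = (-2.6032 + 0.2531·0.0418)/5.5317 = -0.4687.
x_1 = (-4.1312 + 1.5492·(-0.4687) + 1.5492·0.0418)/3.8730 = -1.2374.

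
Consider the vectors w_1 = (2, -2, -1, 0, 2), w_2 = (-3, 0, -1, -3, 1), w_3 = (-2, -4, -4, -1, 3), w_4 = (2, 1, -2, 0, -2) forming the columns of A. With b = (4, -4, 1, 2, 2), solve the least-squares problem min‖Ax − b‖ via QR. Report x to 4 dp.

w_1 = (2, -2, -1, 0, 2); ‖w_1‖ = 3.6056, so q_1 = (0.5547, -0.5547, -0.2774, 0.0000, 0.5547).
q_1·w_2 = 0.5547·(-3) + (-0.5547)·0 + (-0.2774)·(-1) + 0.0000·(-3) + 0.5547·1 = -0.8321.
u_2 = w_2 + 0.8321·q_1 = (-2.5385, -0.4615, -1.2308, -3.0000, 1.4615).
‖u_2‖ = 4.3941, so q_2 = (-0.5777, -0.1050, -0.2801, -0.6827, 0.3326).
q_1·w_3 = 0.5547·(-2) + (-0.5547)·(-4) + (-0.2774)·(-4) + 0.0000·(-1) + 0.5547·3 = 3.8829; q_2·w_3 = (-0.5777)·(-2) + (-0.1050)·(-4) + (-0.2801)·(-4) + (-0.6827)·(-1) + 0.3326·3 = 4.3765.
u_3 = w_3 − 3.8829·q_1 − 4.3765·q_2 = (-1.6255, -1.3865, -1.6972, 1.9880, -0.6096).
‖u_3‖ = 3.4306, so q_3 = (-0.4738, -0.4041, -0.4947, 0.5795, -0.1777).
q_1·w_4 = 0.5547·2 + (-0.5547)·1 + (-0.2774)·(-2) + 0.0000·0 + 0.5547·(-2) = 0.0000; q_2·w_4 = (-0.5777)·2 + (-0.1050)·1 + (-0.2801)·(-2) + (-0.6827)·0 + 0.3326·(-2) = -1.3655; q_3·w_4 = (-0.4738)·2 + (-0.4041)·1 + (-0.4947)·(-2) + 0.5795·0 + (-0.1777)·(-2) = -0.0070.
u_4 = w_4 + 0.0000·q_1 + 1.3655·q_2 + 0.0070·q_3 = (1.2079, 0.8538, -2.3859, -0.9282, -1.5471).
‖u_4‖ = 3.3370, so q_4 = (0.3620, 0.2558, -0.7150, -0.2782, -0.4636).
Qᵀb = (5.2697, -2.8710, 0.0302, -1.7741).
Back-substitute: x_4 = -1.7741/3.3370 = -0.5316.
x_3 = (0.0302 + 0.0070·(-0.5316))/3.4306 = 0.0077.
x_2 = (-2.8710 − 4.3765·0.0077 + 1.3655·(-0.5316))/4.3941 = -0.8263.
x_1 = (5.2697 + 0.8321·(-0.8263) − 3.8829·0.0077 + 0.0000·(-0.5316))/3.6056 = 1.2625.

x = (1.2625, -0.8263, 0.0077, -0.5316)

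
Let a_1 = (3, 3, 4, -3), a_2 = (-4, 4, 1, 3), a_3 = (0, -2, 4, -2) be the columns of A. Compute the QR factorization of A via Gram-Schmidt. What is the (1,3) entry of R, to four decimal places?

r_{13} = 2.4400

a_1 = (3, 3, 4, -3); ‖a_1‖ = 6.5574, so e_1 = (0.4575, 0.4575, 0.6100, -0.4575).
r_{13} = e_1·a_3 = 2.4400.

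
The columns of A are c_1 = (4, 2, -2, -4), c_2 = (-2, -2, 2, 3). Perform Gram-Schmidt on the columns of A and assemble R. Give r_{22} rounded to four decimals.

c_1 = (4, 2, -2, -4); ‖c_1‖ = 6.3246, so q_1 = (0.6325, 0.3162, -0.3162, -0.6325).
q_1·c_2 = 0.6325·(-2) + 0.3162·(-2) + (-0.3162)·2 + (-0.6325)·3 = -4.4272.
u_2 = c_2 + 4.4272·q_1 = (0.8000, -0.6000, 0.6000, 0.2000).
r_{22} = ‖u_2‖ = 1.1832.

r_{22} = 1.1832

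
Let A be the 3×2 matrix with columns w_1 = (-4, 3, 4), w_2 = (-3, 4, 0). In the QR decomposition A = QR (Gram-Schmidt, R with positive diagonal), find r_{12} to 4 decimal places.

r_{12} = 3.7482

w_1 = (-4, 3, 4); ‖w_1‖ = 6.4031, so e_1 = (-0.6247, 0.4685, 0.6247).
r_{12} = e_1·w_2 = 3.7482.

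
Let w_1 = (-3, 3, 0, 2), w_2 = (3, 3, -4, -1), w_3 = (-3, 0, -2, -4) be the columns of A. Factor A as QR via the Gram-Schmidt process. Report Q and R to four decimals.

w_1 = (-3, 3, 0, 2); ‖w_1‖ = 4.6904, so q_1 = (-0.6396, 0.6396, 0.0000, 0.4264).
q_1·w_2 = (-0.6396)·3 + 0.6396·3 + 0.0000·(-4) + 0.4264·(-1) = -0.4264.
u_2 = w_2 + 0.4264·q_1 = (2.7273, 3.2727, -4.0000, -0.8182).
‖u_2‖ = 5.9007, so q_2 = (0.4622, 0.5546, -0.6779, -0.1387).
q_1·w_3 = (-0.6396)·(-3) + 0.6396·0 + 0.0000·(-2) + 0.4264·(-4) = 0.2132; q_2·w_3 = 0.4622·(-3) + 0.5546·0 + (-0.6779)·(-2) + (-0.1387)·(-4) = 0.5238.
u_3 = w_3 − 0.2132·q_1 − 0.5238·q_2 = (-3.1057, -0.4269, -1.6449, -4.0183).
‖u_3‖ = 5.3554, so q_3 = (-0.5799, -0.0797, -0.3072, -0.7503).

Q = [[-0.6396, 0.4622, -0.5799], [0.6396, 0.5546, -0.0797], [0.0000, -0.6779, -0.3072], [0.4264, -0.1387, -0.7503]], R = [[4.6904, -0.4264, 0.2132], [0.0000, 5.9007, 0.5238], [0.0000, 0.0000, 5.3554]]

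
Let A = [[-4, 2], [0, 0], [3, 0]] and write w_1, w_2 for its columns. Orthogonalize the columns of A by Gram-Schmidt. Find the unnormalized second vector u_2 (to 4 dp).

e_1 = w_1/‖w_1‖ = (-4, 0, 3)/5.0000 = (-0.8000, 0.0000, 0.6000).
r_{12} = e_1·w_2 = -1.6000.
u_2 = w_2 + 1.6000·e_1 = (0.7200, 0.0000, 0.9600).

u_2 = (0.7200, 0.0000, 0.9600)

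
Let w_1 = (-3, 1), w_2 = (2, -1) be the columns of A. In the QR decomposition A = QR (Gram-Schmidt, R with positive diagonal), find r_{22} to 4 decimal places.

r_{22} = 0.3162

e_1 = w_1/‖w_1‖ = (-3, 1)/3.1623 = (-0.9487, 0.3162).
r_{12} = e_1·w_2 = -2.2136.
u_2 = w_2 + 2.2136·e_1 = (-0.1000, -0.3000).
r_{22} = ‖u_2‖ = 0.3162.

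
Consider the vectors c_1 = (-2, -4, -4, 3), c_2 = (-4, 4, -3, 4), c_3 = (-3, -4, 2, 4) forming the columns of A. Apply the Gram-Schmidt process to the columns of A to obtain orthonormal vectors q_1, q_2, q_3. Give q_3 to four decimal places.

q_3 = (-0.3761, -0.2467, 0.7718, 0.4494)

c_1 = (-2, -4, -4, 3); ‖c_1‖ = 6.7082, so q_1 = (-0.2981, -0.5963, -0.5963, 0.4472).
q_1·c_2 = (-0.2981)·(-4) + (-0.5963)·4 + (-0.5963)·(-3) + 0.4472·4 = 2.3851.
u_2 = c_2 − 2.3851·q_1 = (-3.2889, 5.4222, -1.5778, 2.9333).
‖u_2‖ = 7.1632, so q_2 = (-0.4591, 0.7570, -0.2203, 0.4095).
q_1·c_3 = (-0.2981)·(-3) + (-0.5963)·(-4) + (-0.5963)·2 + 0.4472·4 = 3.8759; q_2·c_3 = (-0.4591)·(-3) + 0.7570·(-4) + (-0.2203)·2 + 0.4095·4 = -0.4529.
u_3 = c_3 − 3.8759·q_1 + 0.4529·q_2 = (-2.0524, -1.3460, 4.2113, 2.4521).
‖u_3‖ = 5.4564, so q_3 = (-0.3761, -0.2467, 0.7718, 0.4494).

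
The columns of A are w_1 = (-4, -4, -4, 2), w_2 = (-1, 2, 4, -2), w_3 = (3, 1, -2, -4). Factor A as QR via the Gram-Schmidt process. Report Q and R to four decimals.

w_1 = (-4, -4, -4, 2); ‖w_1‖ = 7.2111, so q_1 = (-0.5547, -0.5547, -0.5547, 0.2774).
q_1·w_2 = (-0.5547)·(-1) + (-0.5547)·2 + (-0.5547)·4 + 0.2774·(-2) = -3.3282.
u_2 = w_2 + 3.3282·q_1 = (-2.8462, 0.1538, 2.1538, -1.0769).
‖u_2‖ = 3.7314, so q_2 = (-0.7628, 0.0412, 0.5772, -0.2886).
q_1·w_3 = (-0.5547)·3 + (-0.5547)·1 + (-0.5547)·(-2) + 0.2774·(-4) = -2.2188; q_2·w_3 = (-0.7628)·3 + 0.0412·1 + 0.5772·(-2) + (-0.2886)·(-4) = -2.2471.
u_3 = w_3 + 2.2188·q_1 + 2.2471·q_2 = (0.0552, -0.1381, -1.9337, -4.0331).
‖u_3‖ = 4.4752, so q_3 = (0.0123, -0.0309, -0.4321, -0.9012).

Q = [[-0.5547, -0.7628, 0.0123], [-0.5547, 0.0412, -0.0309], [-0.5547, 0.5772, -0.4321], [0.2774, -0.2886, -0.9012]], R = [[7.2111, -3.3282, -2.2188], [0.0000, 3.7314, -2.2471], [0.0000, 0.0000, 4.4752]]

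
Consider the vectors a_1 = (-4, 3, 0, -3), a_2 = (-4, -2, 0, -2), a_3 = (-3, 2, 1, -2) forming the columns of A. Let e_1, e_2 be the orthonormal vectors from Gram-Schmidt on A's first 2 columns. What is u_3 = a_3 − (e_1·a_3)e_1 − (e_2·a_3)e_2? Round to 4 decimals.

u_3 = (-0.0857, 0.0286, 1.0000, 0.1429)

a_1 = (-4, 3, 0, -3); ‖a_1‖ = 5.8310, so e_1 = (-0.6860, 0.5145, 0.0000, -0.5145).
e_1·a_2 = (-0.6860)·(-4) + 0.5145·(-2) + 0.0000·0 + (-0.5145)·(-2) = 2.7440.
u_2 = a_2 − 2.7440·e_1 = (-2.1176, -3.4118, 0.0000, -0.5882).
‖u_2‖ = 4.0584, so e_2 = (-0.5218, -0.8407, 0.0000, -0.1449).
e_1·a_3 = (-0.6860)·(-3) + 0.5145·2 + 0.0000·1 + (-0.5145)·(-2) = 4.1160; e_2·a_3 = (-0.5218)·(-3) + (-0.8407)·2 + 0.0000·1 + (-0.1449)·(-2) = 0.1739.
u_3 = a_3 − 4.1160·e_1 − 0.1739·e_2 = (-0.0857, 0.0286, 1.0000, 0.1429).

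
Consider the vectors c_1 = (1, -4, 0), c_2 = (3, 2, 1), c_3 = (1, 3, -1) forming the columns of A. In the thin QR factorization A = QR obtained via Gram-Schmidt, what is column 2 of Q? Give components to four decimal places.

e_2 = (0.9306, 0.2327, 0.2825)

c_1 = (1, -4, 0); ‖c_1‖ = 4.1231, so e_1 = (0.2425, -0.9701, 0.0000).
e_1·c_2 = 0.2425·3 + (-0.9701)·2 + 0.0000·1 = -1.2127.
u_2 = c_2 + 1.2127·e_1 = (3.2941, 0.8235, 1.0000).
‖u_2‖ = 3.5397, so e_2 = (0.9306, 0.2327, 0.2825).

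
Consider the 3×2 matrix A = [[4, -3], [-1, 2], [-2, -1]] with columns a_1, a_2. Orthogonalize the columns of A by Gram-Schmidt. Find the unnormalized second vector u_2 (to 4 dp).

q_1 = a_1/‖a_1‖ = (4, -1, -2)/4.5826 = (0.8729, -0.2182, -0.4364).
r_{12} = q_1·a_2 = -2.6186.
u_2 = a_2 + 2.6186·q_1 = (-0.7143, 1.4286, -2.1429).

u_2 = (-0.7143, 1.4286, -2.1429)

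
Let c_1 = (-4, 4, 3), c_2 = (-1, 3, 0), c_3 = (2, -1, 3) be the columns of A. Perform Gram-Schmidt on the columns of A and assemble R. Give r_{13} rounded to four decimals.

r_{13} = -0.4685

c_1 = (-4, 4, 3); ‖c_1‖ = 6.4031, so e_1 = (-0.6247, 0.6247, 0.4685).
r_{13} = e_1·c_3 = -0.4685.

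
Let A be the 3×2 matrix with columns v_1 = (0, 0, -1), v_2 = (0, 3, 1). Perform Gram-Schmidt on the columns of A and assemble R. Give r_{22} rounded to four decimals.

q_1 = v_1/‖v_1‖ = (0, 0, -1)/1.0000 = (0.0000, 0.0000, -1.0000).
r_{12} = q_1·v_2 = -1.0000.
u_2 = v_2 + 1.0000·q_1 = (0.0000, 3.0000, 0.0000).
r_{22} = ‖u_2‖ = 3.0000.

r_{22} = 3.0000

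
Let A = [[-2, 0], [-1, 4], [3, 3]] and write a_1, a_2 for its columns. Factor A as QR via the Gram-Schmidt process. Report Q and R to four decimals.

Q = [[-0.5345, 0.1482], [-0.2673, 0.9043], [0.8018, 0.4003]], R = [[3.7417, 1.3363], [0.0000, 4.8181]]

a_1 = (-2, -1, 3); ‖a_1‖ = 3.7417, so q_1 = (-0.5345, -0.2673, 0.8018).
q_1·a_2 = (-0.5345)·0 + (-0.2673)·4 + 0.8018·3 = 1.3363.
u_2 = a_2 − 1.3363·q_1 = (0.7143, 4.3571, 1.9286).
‖u_2‖ = 4.8181, so q_2 = (0.1482, 0.9043, 0.4003).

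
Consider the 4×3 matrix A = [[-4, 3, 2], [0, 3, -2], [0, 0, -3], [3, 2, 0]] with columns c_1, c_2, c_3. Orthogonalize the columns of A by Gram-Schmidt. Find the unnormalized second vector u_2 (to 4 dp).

u_2 = (2.0400, 3.0000, 0.0000, 2.7200)

e_1 = c_1/‖c_1‖ = (-4, 0, 0, 3)/5.0000 = (-0.8000, 0.0000, 0.0000, 0.6000).
r_{12} = e_1·c_2 = -1.2000.
u_2 = c_2 + 1.2000·e_1 = (2.0400, 3.0000, 0.0000, 2.7200).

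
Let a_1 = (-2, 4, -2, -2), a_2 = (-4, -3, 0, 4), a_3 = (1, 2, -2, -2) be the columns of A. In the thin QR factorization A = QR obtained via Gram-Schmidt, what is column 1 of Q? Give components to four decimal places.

q_1 = (-0.3780, 0.7559, -0.3780, -0.3780)

a_1 = (-2, 4, -2, -2); ‖a_1‖ = 5.2915, so q_1 = (-0.3780, 0.7559, -0.3780, -0.3780).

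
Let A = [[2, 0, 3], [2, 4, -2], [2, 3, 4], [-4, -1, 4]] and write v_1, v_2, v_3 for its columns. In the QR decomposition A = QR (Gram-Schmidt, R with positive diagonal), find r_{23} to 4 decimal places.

r_{23} = 1.0154

v_1 = (2, 2, 2, -4); ‖v_1‖ = 5.2915, so q_1 = (0.3780, 0.3780, 0.3780, -0.7559).
q_1·v_2 = 0.3780·0 + 0.3780·4 + 0.3780·3 + (-0.7559)·(-1) = 3.4017.
u_2 = v_2 − 3.4017·q_1 = (-1.2857, 2.7143, 1.7143, 1.5714).
‖u_2‖ = 3.7985, so q_2 = (-0.3385, 0.7146, 0.4513, 0.4137).
r_{23} = q_2·v_3 = 1.0154.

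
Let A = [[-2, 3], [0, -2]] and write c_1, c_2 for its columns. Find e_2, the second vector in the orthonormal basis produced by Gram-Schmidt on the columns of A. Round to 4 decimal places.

c_1 = (-2, 0); ‖c_1‖ = 2.0000, so e_1 = (-1.0000, 0.0000).
e_1·c_2 = (-1.0000)·3 + 0.0000·(-2) = -3.0000.
u_2 = c_2 + 3.0000·e_1 = (0.0000, -2.0000).
‖u_2‖ = 2.0000, so e_2 = (0.0000, -1.0000).

e_2 = (0.0000, -1.0000)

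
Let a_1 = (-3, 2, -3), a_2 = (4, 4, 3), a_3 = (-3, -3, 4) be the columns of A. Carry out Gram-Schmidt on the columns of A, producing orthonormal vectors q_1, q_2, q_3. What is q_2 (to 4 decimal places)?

a_1 = (-3, 2, -3); ‖a_1‖ = 4.6904, so q_1 = (-0.6396, 0.4264, -0.6396).
q_1·a_2 = (-0.6396)·4 + 0.4264·4 + (-0.6396)·3 = -2.7716.
u_2 = a_2 + 2.7716·q_1 = (2.2273, 5.1818, 1.2273).
‖u_2‖ = 5.7722, so q_2 = (0.3859, 0.8977, 0.2126).

q_2 = (0.3859, 0.8977, 0.2126)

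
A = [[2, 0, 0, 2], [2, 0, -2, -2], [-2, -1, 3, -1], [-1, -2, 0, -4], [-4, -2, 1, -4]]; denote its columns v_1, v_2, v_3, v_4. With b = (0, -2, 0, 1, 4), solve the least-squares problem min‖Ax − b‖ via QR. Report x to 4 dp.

v_1 = (2, 2, -2, -1, -4); ‖v_1‖ = 5.3852, so e_1 = (0.3714, 0.3714, -0.3714, -0.1857, -0.7428).
e_1·v_2 = 0.3714·0 + 0.3714·0 + (-0.3714)·(-1) + (-0.1857)·(-2) + (-0.7428)·(-2) = 2.2283.
u_2 = v_2 − 2.2283·e_1 = (-0.8276, -0.8276, -0.1724, -1.5862, -0.3448).
‖u_2‖ = 2.0086, so e_2 = (-0.4120, -0.4120, -0.0858, -0.7897, -0.1717).
e_1·v_3 = 0.3714·0 + 0.3714·(-2) + (-0.3714)·3 + (-0.1857)·0 + (-0.7428)·1 = -2.5997; e_2·v_3 = (-0.4120)·0 + (-0.4120)·(-2) + (-0.0858)·3 + (-0.7897)·0 + (-0.1717)·1 = 0.3949.
u_3 = v_3 + 2.5997·e_1 − 0.3949·e_2 = (1.1282, -0.8718, 2.0684, -0.1709, -0.8632).
‖u_3‖ = 2.6619, so e_3 = (0.4238, -0.3275, 0.7770, -0.0642, -0.3243).
e_1·v_4 = 0.3714·2 + 0.3714·(-2) + (-0.3714)·(-1) + (-0.1857)·(-4) + (-0.7428)·(-4) = 4.0853; e_2·v_4 = (-0.4120)·2 + (-0.4120)·(-2) + (-0.0858)·(-1) + (-0.7897)·(-4) + (-0.1717)·(-4) = 3.9314; e_3·v_4 = 0.4238·2 + (-0.3275)·(-2) + 0.7770·(-1) + (-0.0642)·(-4) + (-0.3243)·(-4) = 2.2798.
u_4 = v_4 − 4.0853·e_1 − 3.9314·e_2 − 2.2798·e_3 = (1.1363, -1.1508, -0.9168, 0.0097, 0.4487).
‖u_4‖ = 1.9124, so e_4 = (0.5942, -0.6017, -0.4794, 0.0050, 0.2346).
Qᵀb = (-3.8996, -0.6524, -0.7064, 2.1471).
Back-substitute: x_4 = 2.1471/1.9124 = 1.1227.
x_3 = (-0.7064 − 2.2798·1.1227)/2.6619 = -1.2269.
x_2 = (-0.6524 − 0.3949·(-1.2269) − 3.9314·1.1227)/2.0086 = -2.2810.
x_1 = (-3.8996 − 2.2283·(-2.2810) + 2.5997·(-1.2269) − 4.0853·1.1227)/5.3852 = -1.2243.

x = (-1.2243, -2.2810, -1.2269, 1.1227)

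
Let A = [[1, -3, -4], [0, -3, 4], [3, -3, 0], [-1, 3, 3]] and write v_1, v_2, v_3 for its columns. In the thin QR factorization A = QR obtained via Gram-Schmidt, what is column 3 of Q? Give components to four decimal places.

q_1 = v_1/‖v_1‖ = (1, 0, 3, -1)/3.3166 = (0.3015, 0.0000, 0.9045, -0.3015).
r_{12} = q_1·v_2 = -4.5227.
u_2 = v_2 + 4.5227·q_1 = (-1.6364, -3.0000, 1.0909, 1.6364).
‖u_2‖ = 3.9428, so q_2 = (-0.4150, -0.7609, 0.2767, 0.4150).
r_{13} = q_1·v_3 = -2.1106; r_{23} = q_2·v_3 = -0.1383.
u_3 = v_3 + 2.1106·q_1 + 0.1383·q_2 = (-3.4211, 3.8947, 1.9474, 2.4211).
‖u_3‖ = 6.0437, so q_3 = (-0.5661, 0.6444, 0.3222, 0.4006).

q_3 = (-0.5661, 0.6444, 0.3222, 0.4006)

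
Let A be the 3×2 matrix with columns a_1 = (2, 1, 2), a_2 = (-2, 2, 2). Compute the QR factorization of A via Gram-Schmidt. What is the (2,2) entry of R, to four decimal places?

a_1 = (2, 1, 2); ‖a_1‖ = 3.0000, so q_1 = (0.6667, 0.3333, 0.6667).
q_1·a_2 = 0.6667·(-2) + 0.3333·2 + 0.6667·2 = 0.6667.
u_2 = a_2 − 0.6667·q_1 = (-2.4444, 1.7778, 1.5556).
r_{22} = ‖u_2‖ = 3.3993.

r_{22} = 3.3993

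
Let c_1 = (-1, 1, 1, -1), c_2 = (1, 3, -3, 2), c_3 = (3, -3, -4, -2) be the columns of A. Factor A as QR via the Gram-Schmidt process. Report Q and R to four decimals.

c_1 = (-1, 1, 1, -1); ‖c_1‖ = 2.0000, so e_1 = (-0.5000, 0.5000, 0.5000, -0.5000).
e_1·c_2 = (-0.5000)·1 + 0.5000·3 + 0.5000·(-3) + (-0.5000)·2 = -1.5000.
u_2 = c_2 + 1.5000·e_1 = (0.2500, 3.7500, -2.2500, 1.2500).
‖u_2‖ = 4.5552, so e_2 = (0.0549, 0.8232, -0.4939, 0.2744).
e_1·c_3 = (-0.5000)·3 + 0.5000·(-3) + 0.5000·(-4) + (-0.5000)·(-2) = -4.0000; e_2·c_3 = 0.0549·3 + 0.8232·(-3) + (-0.4939)·(-4) + 0.2744·(-2) = -0.8781.
u_3 = c_3 + 4.0000·e_1 + 0.8781·e_2 = (1.0482, -0.2771, -2.4337, -3.7590).
‖u_3‖ = 4.6075, so e_3 = (0.2275, -0.0601, -0.5282, -0.8159).

Q = [[-0.5000, 0.0549, 0.2275], [0.5000, 0.8232, -0.0601], [0.5000, -0.4939, -0.5282], [-0.5000, 0.2744, -0.8159]], R = [[2.0000, -1.5000, -4.0000], [0.0000, 4.5552, -0.8781], [0.0000, 0.0000, 4.6075]]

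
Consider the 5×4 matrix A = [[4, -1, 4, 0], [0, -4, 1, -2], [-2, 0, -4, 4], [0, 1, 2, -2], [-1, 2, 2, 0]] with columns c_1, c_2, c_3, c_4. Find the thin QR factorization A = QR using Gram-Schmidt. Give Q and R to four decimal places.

c_1 = (4, 0, -2, 0, -1); ‖c_1‖ = 4.5826, so e_1 = (0.8729, 0.0000, -0.4364, 0.0000, -0.2182).
e_1·c_2 = 0.8729·(-1) + 0.0000·(-4) + (-0.4364)·0 + 0.0000·1 + (-0.2182)·2 = -1.3093.
u_2 = c_2 + 1.3093·e_1 = (0.1429, -4.0000, -0.5714, 1.0000, 1.7143).
‖u_2‖ = 4.5040, so e_2 = (0.0317, -0.8881, -0.1269, 0.2220, 0.3806).
e_1·c_3 = 0.8729·4 + 0.0000·1 + (-0.4364)·(-4) + 0.0000·2 + (-0.2182)·2 = 4.8008; e_2·c_3 = 0.0317·4 + (-0.8881)·1 + (-0.1269)·(-4) + 0.2220·2 + 0.3806·2 = 0.9515.
u_3 = c_3 − 4.8008·e_1 − 0.9515·e_2 = (-0.2207, 1.8451, -1.7840, 1.7887, 2.6854).
‖u_3‖ = 4.1288, so e_3 = (-0.0534, 0.4469, -0.4321, 0.4332, 0.6504).
e_1·c_4 = 0.8729·0 + 0.0000·(-2) + (-0.4364)·4 + 0.0000·(-2) + (-0.2182)·0 = -1.7457; e_2·c_4 = 0.0317·0 + (-0.8881)·(-2) + (-0.1269)·4 + 0.2220·(-2) + 0.3806·0 = 0.8247; e_3·c_4 = (-0.0534)·0 + 0.4469·(-2) + (-0.4321)·4 + 0.4332·(-2) + 0.6504·0 = -3.4886.
u_4 = c_4 + 1.7457·e_1 − 0.8247·e_2 + 3.4886·e_3 = (1.3112, 0.2914, 1.8353, -0.6717, 1.5742).
‖u_4‖ = 2.8464, so e_4 = (0.4607, 0.1024, 0.6448, -0.2360, 0.5531).

Q = [[0.8729, 0.0317, -0.0534, 0.4607], [0.0000, -0.8881, 0.4469, 0.1024], [-0.4364, -0.1269, -0.4321, 0.6448], [0.0000, 0.2220, 0.4332, -0.2360], [-0.2182, 0.3806, 0.6504, 0.5531]], R = [[4.5826, -1.3093, 4.8008, -1.7457], [0.0000, 4.5040, 0.9515, 0.8247], [0.0000, 0.0000, 4.1288, -3.4886], [0.0000, 0.0000, 0.0000, 2.8464]]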